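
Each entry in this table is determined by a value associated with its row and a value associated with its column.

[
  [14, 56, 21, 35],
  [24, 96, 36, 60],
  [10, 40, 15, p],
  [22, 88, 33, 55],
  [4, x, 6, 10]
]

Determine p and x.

p = 25, x = 16

Each row is a constant multiple of every other row — this is a multiplication table with the headers hidden.
Row 3 is 15/21 = 5/7 times row 1, so its entry in column 4 is 35 × 5/7 = 25.
Row 5 is 6/21 = 2/7 times row 1, so its entry in column 2 is 56 × 2/7 = 16.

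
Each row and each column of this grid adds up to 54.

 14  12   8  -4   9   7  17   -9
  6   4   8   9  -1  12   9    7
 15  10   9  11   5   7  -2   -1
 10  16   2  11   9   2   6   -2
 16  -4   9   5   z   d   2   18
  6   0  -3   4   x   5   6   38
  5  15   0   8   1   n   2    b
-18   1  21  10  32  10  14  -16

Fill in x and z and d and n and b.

x = -2, z = 1, d = 7, n = 4, b = 19

The known cells in row 6 total 56, leaving 54 − 56 = -2 for the blank.
The known cells in column 5 total 53, leaving 54 − 53 = 1 for the blank.
The known cells in column 8 total 35, leaving 54 − 35 = 19 for the blank.
The known cells in row 7 total 50, leaving 54 − 50 = 4 for the blank.
The known cells in row 5 total 47, leaving 54 − 47 = 7 for the blank.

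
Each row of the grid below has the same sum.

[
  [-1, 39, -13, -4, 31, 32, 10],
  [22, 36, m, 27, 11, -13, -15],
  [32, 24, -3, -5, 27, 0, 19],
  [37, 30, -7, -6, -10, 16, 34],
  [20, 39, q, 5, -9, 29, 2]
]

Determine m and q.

m = 26, q = 8

Row 1 sums to 94 and so does row 4; that's the common total.
In row 2 the known cells total 68, leaving 94 − 68 = 26.
In row 5 the known cells total 86, leaving 94 − 86 = 8.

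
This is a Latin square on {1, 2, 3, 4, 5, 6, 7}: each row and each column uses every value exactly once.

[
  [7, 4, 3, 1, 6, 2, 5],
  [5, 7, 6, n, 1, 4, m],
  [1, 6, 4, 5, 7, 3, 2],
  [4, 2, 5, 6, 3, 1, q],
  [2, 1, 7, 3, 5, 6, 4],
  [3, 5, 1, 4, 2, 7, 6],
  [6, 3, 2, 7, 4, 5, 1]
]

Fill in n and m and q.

Cell (2,4): column 4 already has {1, 3, 4, 5, 6, 7} → 2.
Cell (2,7): row 2 already has {1, 2, 4, 5, 6, 7} → 3.
For row 4, column 7: row 4 already has {1, 2, 3, 4, 5, 6}; that leaves 7.

n = 2, m = 3, q = 7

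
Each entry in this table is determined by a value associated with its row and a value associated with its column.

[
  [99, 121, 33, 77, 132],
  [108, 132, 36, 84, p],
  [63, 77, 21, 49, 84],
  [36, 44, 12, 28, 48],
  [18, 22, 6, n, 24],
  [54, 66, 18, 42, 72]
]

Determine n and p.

n = 14, p = 144

Each row is a constant multiple of every other row — this is a multiplication table with the headers hidden.
Row 5 is 6/33 = 2/11 times row 1, so its entry in column 4 is 77 × 2/11 = 14.
Row 2 is 36/33 = 12/11 times row 1, so its entry in column 5 is 132 × 12/11 = 144.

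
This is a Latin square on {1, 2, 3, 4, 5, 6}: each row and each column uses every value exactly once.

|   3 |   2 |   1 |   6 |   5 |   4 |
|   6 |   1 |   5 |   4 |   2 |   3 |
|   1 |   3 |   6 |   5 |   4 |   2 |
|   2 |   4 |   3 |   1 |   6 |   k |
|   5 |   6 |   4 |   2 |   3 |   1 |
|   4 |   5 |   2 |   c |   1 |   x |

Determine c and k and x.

c = 3, k = 5, x = 6

For row 6, column 4: column 4 already has {1, 2, 4, 5, 6}; that leaves 3.
At (row 6, col 6): row 6 already has {1, 2, 3, 4, 5}, so the value is 6.
For row 4, column 6: row 4 already has {1, 2, 3, 4, 6}; that leaves 5.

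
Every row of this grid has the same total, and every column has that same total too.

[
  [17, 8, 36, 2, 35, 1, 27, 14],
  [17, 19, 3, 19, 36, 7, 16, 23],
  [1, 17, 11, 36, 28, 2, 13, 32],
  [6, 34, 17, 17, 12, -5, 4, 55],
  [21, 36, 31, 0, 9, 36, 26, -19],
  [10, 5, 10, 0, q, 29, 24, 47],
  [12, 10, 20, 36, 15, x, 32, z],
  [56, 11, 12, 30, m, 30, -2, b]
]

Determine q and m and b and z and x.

q = 15, m = -10, b = 13, z = -25, x = 40

Rows 1 and 2 both sum to 140, so that's the common total.
Column 6: 1 + 7 + 2 − 5 + 36 + 29 + 30 = 100, so its missing entry is 140 − 100 = 40.
Row 6: 10 + 5 + 10 + 0 + 29 + 24 + 47 = 125, so its missing entry is 140 − 125 = 15.
Column 5: 35 + 36 + 28 + 12 + 9 + 15 + 15 = 150, so its missing entry is 140 − 150 = -10.
Row 8: 56 + 11 + 12 + 30 − 10 + 30 − 2 = 127, so its missing entry is 140 − 127 = 13.
Row 7: 12 + 10 + 20 + 36 + 15 + 40 + 32 = 165, so its missing entry is 140 − 165 = -25.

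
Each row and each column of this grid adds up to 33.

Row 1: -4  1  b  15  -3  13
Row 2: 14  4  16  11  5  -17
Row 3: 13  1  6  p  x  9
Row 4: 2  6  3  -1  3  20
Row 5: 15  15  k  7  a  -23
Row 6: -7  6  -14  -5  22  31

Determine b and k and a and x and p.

b = 11, k = 11, a = 8, x = -2, p = 6

The known cells in column 4 total 27, leaving 33 − 27 = 6 for the blank.
The known cells in row 3 total 35, leaving 33 − 35 = -2 for the blank.
The known cells in column 5 total 25, leaving 33 − 25 = 8 for the blank.
The known cells in row 5 total 22, leaving 33 − 22 = 11 for the blank.
The known cells in row 1 total 22, leaving 33 − 22 = 11 for the blank.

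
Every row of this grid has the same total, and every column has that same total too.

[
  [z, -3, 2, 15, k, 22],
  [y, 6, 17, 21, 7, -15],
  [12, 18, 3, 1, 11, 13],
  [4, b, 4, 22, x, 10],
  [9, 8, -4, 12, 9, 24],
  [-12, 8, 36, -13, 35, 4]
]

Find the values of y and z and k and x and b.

Rows 3 and 5 both sum to 58, so that's the common total.
Column 2: -3 + 6 + 18 + 8 + 8 = 37, so its missing entry is 58 − 37 = 21.
Row 4: 4 + 21 + 4 + 22 + 10 = 61, so its missing entry is 58 − 61 = -3.
Column 5: 7 + 11 − 3 + 9 + 35 = 59, so its missing entry is 58 − 59 = -1.
Row 1: -3 + 2 + 15 − 1 + 22 = 35, so its missing entry is 58 − 35 = 23.
Row 2: 6 + 17 + 21 + 7 − 15 = 36, so its missing entry is 58 − 36 = 22.

y = 22, z = 23, k = -1, x = -3, b = 21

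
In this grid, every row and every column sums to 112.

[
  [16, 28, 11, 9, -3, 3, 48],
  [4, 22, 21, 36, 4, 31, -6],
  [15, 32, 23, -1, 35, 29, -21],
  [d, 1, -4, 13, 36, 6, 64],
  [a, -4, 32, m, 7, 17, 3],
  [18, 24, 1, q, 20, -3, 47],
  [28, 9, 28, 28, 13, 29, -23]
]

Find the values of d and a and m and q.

The known cells in row 6 total 107, leaving 112 − 107 = 5 for the blank.
The known cells in column 4 total 90, leaving 112 − 90 = 22 for the blank.
The known cells in row 5 total 77, leaving 112 − 77 = 35 for the blank.
The known cells in row 4 total 116, leaving 112 − 116 = -4 for the blank.

d = -4, a = 35, m = 22, q = 5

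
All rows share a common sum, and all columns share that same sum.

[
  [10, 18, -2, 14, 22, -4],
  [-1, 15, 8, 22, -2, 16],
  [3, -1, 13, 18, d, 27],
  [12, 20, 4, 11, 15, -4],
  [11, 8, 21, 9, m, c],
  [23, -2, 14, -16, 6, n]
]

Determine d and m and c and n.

d = -2, m = 19, c = -10, n = 33

Rows 1 and 2 both sum to 58, so that's the common total.
The known cells in row 3 total 60, leaving 58 − 60 = -2 for the blank.
The known cells in column 5 total 39, leaving 58 − 39 = 19 for the blank.
The known cells in row 6 total 25, leaving 58 − 25 = 33 for the blank.
The known cells in row 5 total 68, leaving 58 − 68 = -10 for the blank.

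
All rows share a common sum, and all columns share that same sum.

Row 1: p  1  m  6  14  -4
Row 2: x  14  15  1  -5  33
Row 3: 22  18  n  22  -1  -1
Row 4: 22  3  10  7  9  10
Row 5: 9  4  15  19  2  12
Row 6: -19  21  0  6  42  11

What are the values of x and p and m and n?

x = 3, p = 24, m = 20, n = 1

Rows 4 and 5 both sum to 61, so that's the common total.
Row 2 has 14 + 15 + 1 − 5 + 33 = 58; the blank must be 61 − 58 = 3.
Row 3 has 22 + 18 + 22 − 1 − 1 = 60; the blank must be 61 − 60 = 1.
Column 3 has 15 + 1 + 10 + 15 + 0 = 41; the blank must be 61 − 41 = 20.
Row 1 has 1 + 20 + 6 + 14 − 4 = 37; the blank must be 61 − 37 = 24.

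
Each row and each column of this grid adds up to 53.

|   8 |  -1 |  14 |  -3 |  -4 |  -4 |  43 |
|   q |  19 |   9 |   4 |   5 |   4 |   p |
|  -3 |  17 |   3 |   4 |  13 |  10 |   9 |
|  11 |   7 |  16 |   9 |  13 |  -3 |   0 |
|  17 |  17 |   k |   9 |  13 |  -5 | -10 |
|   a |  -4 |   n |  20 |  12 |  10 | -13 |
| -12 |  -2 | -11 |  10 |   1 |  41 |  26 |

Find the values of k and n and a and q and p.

k = 12, n = 10, a = 18, q = 14, p = -2

Row 5 has 17 + 17 + 9 + 13 − 5 − 10 = 41; the blank must be 53 − 41 = 12.
Column 7 has 43 + 9 + 0 − 10 − 13 + 26 = 55; the blank must be 53 − 55 = -2.
Row 2 has 19 + 9 + 4 + 5 + 4 − 2 = 39; the blank must be 53 − 39 = 14.
Column 1 has 8 + 14 − 3 + 11 + 17 − 12 = 35; the blank must be 53 − 35 = 18.
Row 6 has 18 − 4 + 20 + 12 + 10 − 13 = 43; the blank must be 53 − 43 = 10.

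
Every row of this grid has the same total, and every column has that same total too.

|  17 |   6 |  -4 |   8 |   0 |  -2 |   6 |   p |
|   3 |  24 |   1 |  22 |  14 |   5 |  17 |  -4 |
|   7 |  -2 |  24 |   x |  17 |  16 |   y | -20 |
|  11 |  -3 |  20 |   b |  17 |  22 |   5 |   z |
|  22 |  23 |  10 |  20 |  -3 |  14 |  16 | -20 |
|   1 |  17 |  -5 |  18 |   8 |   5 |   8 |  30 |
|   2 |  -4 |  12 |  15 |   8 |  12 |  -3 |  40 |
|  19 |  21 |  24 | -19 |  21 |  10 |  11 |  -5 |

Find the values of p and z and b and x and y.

Rows 2 and 5 both sum to 82, so that's the common total.
Row 1 has 17 + 6 − 4 + 8 + 0 − 2 + 6 = 31; the blank must be 82 − 31 = 51.
Column 8 has 51 − 4 − 20 − 20 + 30 + 40 − 5 = 72; the blank must be 82 − 72 = 10.
Row 4 has 11 − 3 + 20 + 17 + 22 + 5 + 10 = 82; the blank must be 82 − 82 = 0.
Column 4 has 8 + 22 + 0 + 20 + 18 + 15 − 19 = 64; the blank must be 82 − 64 = 18.
Row 3 has 7 − 2 + 24 + 18 + 17 + 16 − 20 = 60; the blank must be 82 − 60 = 22.

p = 51, z = 10, b = 0, x = 18, y = 22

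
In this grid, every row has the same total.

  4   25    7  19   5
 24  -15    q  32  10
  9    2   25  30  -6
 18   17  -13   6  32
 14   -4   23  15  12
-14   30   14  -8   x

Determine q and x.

q = 9, x = 38

Rows 3 and 4 both add up to 60, so every row sums to 60.
Row 2: 24 − 15 + 32 + 10 = 51, so the missing entry is 60 − 51 = 9.
Row 6: -14 + 30 + 14 − 8 = 22, so the missing entry is 60 − 22 = 38.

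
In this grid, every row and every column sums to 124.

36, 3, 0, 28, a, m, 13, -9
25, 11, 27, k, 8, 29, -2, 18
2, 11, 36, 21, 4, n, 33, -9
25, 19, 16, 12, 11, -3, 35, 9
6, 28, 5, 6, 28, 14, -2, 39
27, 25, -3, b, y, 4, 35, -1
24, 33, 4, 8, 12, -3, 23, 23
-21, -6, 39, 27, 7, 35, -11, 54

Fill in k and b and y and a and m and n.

Row 3: 2 + 11 + 36 + 21 + 4 + 33 − 9 = 98, so its missing entry is 124 − 98 = 26.
Column 6: 29 + 26 − 3 + 14 + 4 − 3 + 35 = 102, so its missing entry is 124 − 102 = 22.
Row 1: 36 + 3 + 0 + 28 + 22 + 13 − 9 = 93, so its missing entry is 124 − 93 = 31.
Column 5: 31 + 8 + 4 + 11 + 28 + 12 + 7 = 101, so its missing entry is 124 − 101 = 23.
Row 6: 27 + 25 − 3 + 23 + 4 + 35 − 1 = 110, so its missing entry is 124 − 110 = 14.
Row 2: 25 + 11 + 27 + 8 + 29 − 2 + 18 = 116, so its missing entry is 124 − 116 = 8.

k = 8, b = 14, y = 23, a = 31, m = 22, n = 26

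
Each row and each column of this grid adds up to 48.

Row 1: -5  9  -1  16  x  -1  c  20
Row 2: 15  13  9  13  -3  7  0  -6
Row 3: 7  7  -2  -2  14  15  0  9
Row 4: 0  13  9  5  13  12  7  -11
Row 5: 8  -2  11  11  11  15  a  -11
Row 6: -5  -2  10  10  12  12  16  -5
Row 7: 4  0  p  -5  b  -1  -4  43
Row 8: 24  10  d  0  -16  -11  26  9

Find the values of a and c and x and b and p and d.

The known cells in row 5 total 43, leaving 48 − 43 = 5 for the blank.
The known cells in column 7 total 50, leaving 48 − 50 = -2 for the blank.
The known cells in row 1 total 36, leaving 48 − 36 = 12 for the blank.
The known cells in column 5 total 43, leaving 48 − 43 = 5 for the blank.
The known cells in row 7 total 42, leaving 48 − 42 = 6 for the blank.
The known cells in row 8 total 42, leaving 48 − 42 = 6 for the blank.

a = 5, c = -2, x = 12, b = 5, p = 6, d = 6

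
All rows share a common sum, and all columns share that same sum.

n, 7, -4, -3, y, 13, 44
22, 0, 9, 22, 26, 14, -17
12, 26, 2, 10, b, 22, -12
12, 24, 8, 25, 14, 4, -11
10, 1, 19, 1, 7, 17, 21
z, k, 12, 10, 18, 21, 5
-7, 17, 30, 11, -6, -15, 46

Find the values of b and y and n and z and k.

b = 16, y = 1, n = 18, z = 9, k = 1

Rows 2 and 4 both sum to 76, so that's the common total.
The known cells in row 3 total 60, leaving 76 − 60 = 16 for the blank.
The known cells in column 5 total 75, leaving 76 − 75 = 1 for the blank.
The known cells in row 1 total 58, leaving 76 − 58 = 18 for the blank.
The known cells in column 2 total 75, leaving 76 − 75 = 1 for the blank.
The known cells in row 6 total 67, leaving 76 − 67 = 9 for the blank.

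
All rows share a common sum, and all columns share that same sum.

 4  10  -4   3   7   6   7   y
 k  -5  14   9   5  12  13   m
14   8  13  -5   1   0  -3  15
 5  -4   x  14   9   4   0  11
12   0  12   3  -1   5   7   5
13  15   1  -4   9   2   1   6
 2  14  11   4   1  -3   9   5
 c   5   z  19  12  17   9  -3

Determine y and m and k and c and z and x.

Rows 3 and 5 both sum to 43, so that's the common total.
Row 1: 4 + 10 − 4 + 3 + 7 + 6 + 7 = 33, so its missing entry is 43 − 33 = 10.
Column 8: 10 + 15 + 11 + 5 + 6 + 5 − 3 = 49, so its missing entry is 43 − 49 = -6.
Row 2: -5 + 14 + 9 + 5 + 12 + 13 − 6 = 42, so its missing entry is 43 − 42 = 1.
Column 1: 4 + 1 + 14 + 5 + 12 + 13 + 2 = 51, so its missing entry is 43 − 51 = -8.
Row 8: -8 + 5 + 19 + 12 + 17 + 9 − 3 = 51, so its missing entry is 43 − 51 = -8.
Row 4: 5 − 4 + 14 + 9 + 4 + 0 + 11 = 39, so its missing entry is 43 − 39 = 4.

y = 10, m = -6, k = 1, c = -8, z = -8, x = 4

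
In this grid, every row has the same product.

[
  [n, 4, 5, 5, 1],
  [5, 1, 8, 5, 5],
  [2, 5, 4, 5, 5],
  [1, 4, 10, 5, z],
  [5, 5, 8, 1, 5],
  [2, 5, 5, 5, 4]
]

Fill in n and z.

Rows 5 and 6 each multiply to 1000, so every row has product 1000.
Row 1: 4×5×5×1 = 100, so the missing entry is 1000 ÷ 100 = 10.
Row 4: 1×4×10×5 = 200, so the missing entry is 1000 ÷ 200 = 5.

n = 10, z = 5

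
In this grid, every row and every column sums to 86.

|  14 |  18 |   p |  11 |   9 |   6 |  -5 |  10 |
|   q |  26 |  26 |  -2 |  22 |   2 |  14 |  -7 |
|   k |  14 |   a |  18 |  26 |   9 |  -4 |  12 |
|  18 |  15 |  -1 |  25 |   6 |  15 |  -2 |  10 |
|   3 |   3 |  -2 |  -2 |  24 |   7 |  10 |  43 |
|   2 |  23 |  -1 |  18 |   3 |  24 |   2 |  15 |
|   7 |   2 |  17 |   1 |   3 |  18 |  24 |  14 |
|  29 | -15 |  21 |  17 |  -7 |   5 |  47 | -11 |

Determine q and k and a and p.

q = 5, k = 8, a = 3, p = 23

Row 2: 26 + 26 − 2 + 22 + 2 + 14 − 7 = 81, so its missing entry is 86 − 81 = 5.
Row 1: 14 + 18 + 11 + 9 + 6 − 5 + 10 = 63, so its missing entry is 86 − 63 = 23.
Column 1: 14 + 5 + 18 + 3 + 2 + 7 + 29 = 78, so its missing entry is 86 − 78 = 8.
Row 3: 8 + 14 + 18 + 26 + 9 − 4 + 12 = 83, so its missing entry is 86 − 83 = 3.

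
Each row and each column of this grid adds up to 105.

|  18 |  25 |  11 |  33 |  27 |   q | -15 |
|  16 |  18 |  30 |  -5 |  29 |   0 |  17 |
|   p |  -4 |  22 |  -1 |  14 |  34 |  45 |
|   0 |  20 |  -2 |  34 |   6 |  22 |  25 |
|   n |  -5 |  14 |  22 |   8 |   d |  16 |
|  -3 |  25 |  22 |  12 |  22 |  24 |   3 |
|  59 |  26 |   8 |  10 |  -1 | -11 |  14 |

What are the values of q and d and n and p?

q = 6, d = 30, n = 20, p = -5

Row 3: -4 + 22 − 1 + 14 + 34 + 45 = 110, so its missing entry is 105 − 110 = -5.
Column 1: 18 + 16 − 5 + 0 − 3 + 59 = 85, so its missing entry is 105 − 85 = 20.
Row 5: 20 − 5 + 14 + 22 + 8 + 16 = 75, so its missing entry is 105 − 75 = 30.
Row 1: 18 + 25 + 11 + 33 + 27 − 15 = 99, so its missing entry is 105 − 99 = 6.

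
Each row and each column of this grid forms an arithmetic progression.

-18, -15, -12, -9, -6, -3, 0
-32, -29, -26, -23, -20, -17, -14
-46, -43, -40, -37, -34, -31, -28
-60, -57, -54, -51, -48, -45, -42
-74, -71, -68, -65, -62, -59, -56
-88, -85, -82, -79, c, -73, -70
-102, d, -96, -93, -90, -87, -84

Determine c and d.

c = -76, d = -99

Along each row the entries change by 3 per step; down each column they change by -14.
Row 6: from -88 at column 1, stepping by 3 to column 5 gives -76.
Row 7: from -102 at column 1, stepping by 3 to column 2 gives -99.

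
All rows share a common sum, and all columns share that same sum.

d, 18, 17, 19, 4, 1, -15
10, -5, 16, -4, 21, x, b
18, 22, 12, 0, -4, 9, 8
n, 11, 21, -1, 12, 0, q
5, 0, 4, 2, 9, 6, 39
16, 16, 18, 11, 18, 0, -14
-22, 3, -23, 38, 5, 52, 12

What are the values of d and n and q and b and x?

Rows 3 and 5 both sum to 65, so that's the common total.
The known cells in column 6 total 68, leaving 65 − 68 = -3 for the blank.
The known cells in row 1 total 44, leaving 65 − 44 = 21 for the blank.
The known cells in column 1 total 48, leaving 65 − 48 = 17 for the blank.
The known cells in row 4 total 60, leaving 65 − 60 = 5 for the blank.
The known cells in row 2 total 35, leaving 65 − 35 = 30 for the blank.

d = 21, n = 17, q = 5, b = 30, x = -3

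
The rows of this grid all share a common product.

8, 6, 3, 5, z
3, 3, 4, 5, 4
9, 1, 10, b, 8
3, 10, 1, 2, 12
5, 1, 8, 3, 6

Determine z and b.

Rows 2 and 5 each multiply to 720, so every row has product 720.
Row 1: 8×6×3×5 = 720, so the missing entry is 720 ÷ 720 = 1.
Row 3: 9×1×10×8 = 720, so the missing entry is 720 ÷ 720 = 1.

z = 1, b = 1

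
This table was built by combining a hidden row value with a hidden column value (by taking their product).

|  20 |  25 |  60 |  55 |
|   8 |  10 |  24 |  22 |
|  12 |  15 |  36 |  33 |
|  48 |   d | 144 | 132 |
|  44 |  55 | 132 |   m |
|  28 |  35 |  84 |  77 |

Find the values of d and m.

Each row is a constant multiple of every other row — this is a multiplication table with the headers hidden.
Row 4 is 48/20 = 12/5 times row 1, so its entry in column 2 is 25 × 12/5 = 60.
Row 5 is 44/20 = 11/5 times row 1, so its entry in column 4 is 55 × 11/5 = 121.

d = 60, m = 121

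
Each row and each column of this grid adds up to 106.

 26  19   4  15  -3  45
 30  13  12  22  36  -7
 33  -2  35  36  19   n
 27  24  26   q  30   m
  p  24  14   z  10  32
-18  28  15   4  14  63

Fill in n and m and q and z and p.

The known cells in column 1 total 98, leaving 106 − 98 = 8 for the blank.
The known cells in row 5 total 88, leaving 106 − 88 = 18 for the blank.
The known cells in column 4 total 95, leaving 106 − 95 = 11 for the blank.
The known cells in row 3 total 121, leaving 106 − 121 = -15 for the blank.
The known cells in row 4 total 118, leaving 106 − 118 = -12 for the blank.

n = -15, m = -12, q = 11, z = 18, p = 8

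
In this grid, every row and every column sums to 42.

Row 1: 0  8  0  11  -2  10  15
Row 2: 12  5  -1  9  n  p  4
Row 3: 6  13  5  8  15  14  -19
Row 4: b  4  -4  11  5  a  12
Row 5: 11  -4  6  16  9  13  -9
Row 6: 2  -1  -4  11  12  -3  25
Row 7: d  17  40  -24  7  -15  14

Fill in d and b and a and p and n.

Column 5 has -2 + 15 + 5 + 9 + 12 + 7 = 46; the blank must be 42 − 46 = -4.
Row 2 has 12 + 5 − 1 + 9 − 4 + 4 = 25; the blank must be 42 − 25 = 17.
Row 7 has 17 + 40 − 24 + 7 − 15 + 14 = 39; the blank must be 42 − 39 = 3.
Column 1 has 0 + 12 + 6 + 11 + 2 + 3 = 34; the blank must be 42 − 34 = 8.
Row 4 has 8 + 4 − 4 + 11 + 5 + 12 = 36; the blank must be 42 − 36 = 6.

d = 3, b = 8, a = 6, p = 17, n = -4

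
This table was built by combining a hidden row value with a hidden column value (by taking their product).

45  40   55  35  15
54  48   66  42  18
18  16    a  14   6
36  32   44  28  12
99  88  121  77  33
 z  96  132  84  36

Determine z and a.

Each row is a constant multiple of every other row — this is a multiplication table with the headers hidden.
Row 6 is 36/15 = 12/5 times row 1, so its entry in column 1 is 45 × 12/5 = 108.
Row 3 is 6/15 = 2/5 times row 1, so its entry in column 3 is 55 × 2/5 = 22.

z = 108, a = 22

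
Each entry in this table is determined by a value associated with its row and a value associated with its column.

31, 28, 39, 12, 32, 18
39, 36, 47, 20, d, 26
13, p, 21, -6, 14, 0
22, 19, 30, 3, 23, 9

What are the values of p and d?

p = 10, d = 40

The difference between any two rows is the same in every column — this is an addition table with the headers hidden.
Row 3 minus row 1 is -6 − 12 = -18, so its entry in column 2 is 28 + (-18) = 10.
Row 2 minus row 1 is 20 − 12 = 8, so its entry in column 5 is 32 + 8 = 40.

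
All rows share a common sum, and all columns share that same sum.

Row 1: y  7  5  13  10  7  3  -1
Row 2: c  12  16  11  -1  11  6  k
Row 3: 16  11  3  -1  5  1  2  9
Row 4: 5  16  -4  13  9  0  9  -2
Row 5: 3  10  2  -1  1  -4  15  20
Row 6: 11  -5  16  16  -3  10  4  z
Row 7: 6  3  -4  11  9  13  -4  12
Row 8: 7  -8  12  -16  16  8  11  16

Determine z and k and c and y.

z = -3, k = -5, c = -4, y = 2

Rows 3 and 4 both sum to 46, so that's the common total.
Row 6 has 11 − 5 + 16 + 16 − 3 + 10 + 4 = 49; the blank must be 46 − 49 = -3.
Column 8 has -1 + 9 − 2 + 20 − 3 + 12 + 16 = 51; the blank must be 46 − 51 = -5.
Row 2 has 12 + 16 + 11 − 1 + 11 + 6 − 5 = 50; the blank must be 46 − 50 = -4.
Row 1 has 7 + 5 + 13 + 10 + 7 + 3 − 1 = 44; the blank must be 46 − 44 = 2.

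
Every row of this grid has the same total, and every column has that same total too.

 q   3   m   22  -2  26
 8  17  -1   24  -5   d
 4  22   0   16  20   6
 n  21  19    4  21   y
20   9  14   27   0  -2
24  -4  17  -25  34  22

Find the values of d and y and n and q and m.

d = 25, y = -9, n = 12, q = 0, m = 19

Rows 3 and 5 both sum to 68, so that's the common total.
Row 2: 8 + 17 − 1 + 24 − 5 = 43, so its missing entry is 68 − 43 = 25.
Column 3: -1 + 0 + 19 + 14 + 17 = 49, so its missing entry is 68 − 49 = 19.
Row 1: 3 + 19 + 22 − 2 + 26 = 68, so its missing entry is 68 − 68 = 0.
Column 1: 0 + 8 + 4 + 20 + 24 = 56, so its missing entry is 68 − 56 = 12.
Row 4: 12 + 21 + 19 + 4 + 21 = 77, so its missing entry is 68 − 77 = -9.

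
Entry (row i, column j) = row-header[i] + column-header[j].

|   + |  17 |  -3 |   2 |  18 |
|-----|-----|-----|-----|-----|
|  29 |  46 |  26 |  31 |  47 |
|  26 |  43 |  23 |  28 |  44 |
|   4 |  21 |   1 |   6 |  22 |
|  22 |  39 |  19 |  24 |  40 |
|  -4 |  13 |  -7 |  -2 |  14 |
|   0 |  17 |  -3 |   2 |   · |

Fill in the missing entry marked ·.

18

0 + 18 = 18.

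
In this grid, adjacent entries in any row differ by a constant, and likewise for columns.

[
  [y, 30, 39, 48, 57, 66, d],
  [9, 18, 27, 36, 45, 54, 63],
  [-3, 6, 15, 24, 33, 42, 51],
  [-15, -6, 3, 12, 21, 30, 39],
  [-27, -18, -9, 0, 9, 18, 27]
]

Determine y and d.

y = 21, d = 75

Along each row the entries change by 9 per step; down each column they change by -12.
Row 1: from 30 at column 2, stepping by 9 to column 1 gives 21.
Row 1: from 30 at column 2, stepping by 9 to column 7 gives 75.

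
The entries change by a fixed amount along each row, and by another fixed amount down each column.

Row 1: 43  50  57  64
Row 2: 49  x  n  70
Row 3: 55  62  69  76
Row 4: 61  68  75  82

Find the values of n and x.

n = 63, x = 56

Along each row the entries change by 7 per step; down each column they change by 6.
Row 2: from 49 at column 1, stepping by 7 to column 3 gives 63.
Row 2: from 49 at column 1, stepping by 7 to column 2 gives 56.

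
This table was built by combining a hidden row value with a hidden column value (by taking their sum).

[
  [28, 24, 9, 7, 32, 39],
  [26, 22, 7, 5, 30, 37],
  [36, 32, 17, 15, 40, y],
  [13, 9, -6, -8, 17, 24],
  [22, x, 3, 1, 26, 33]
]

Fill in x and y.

The difference between any two rows is the same in every column — this is an addition table with the headers hidden.
Row 5 minus row 1 is 26 − 32 = -6, so its entry in column 2 is 24 + (-6) = 18.
Row 3 minus row 1 is 40 − 32 = 8, so its entry in column 6 is 39 + 8 = 47.

x = 18, y = 47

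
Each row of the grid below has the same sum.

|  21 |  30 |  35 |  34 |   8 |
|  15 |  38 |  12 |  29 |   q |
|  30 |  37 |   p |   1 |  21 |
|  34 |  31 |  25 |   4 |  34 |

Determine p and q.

The complete rows each total 128.
Row 3 is missing 128 − 89 = 39 (since 30 + 37 + 1 + 21 = 89).
Row 2 is missing 128 − 94 = 34 (since 15 + 38 + 12 + 29 = 94).

p = 39, q = 34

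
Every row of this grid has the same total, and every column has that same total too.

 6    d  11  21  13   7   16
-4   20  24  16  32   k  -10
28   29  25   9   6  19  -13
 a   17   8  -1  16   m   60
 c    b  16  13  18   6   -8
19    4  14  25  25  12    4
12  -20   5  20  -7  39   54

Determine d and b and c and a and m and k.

Rows 3 and 6 both sum to 103, so that's the common total.
Row 1: 6 + 11 + 21 + 13 + 7 + 16 = 74, so its missing entry is 103 − 74 = 29.
Row 2: -4 + 20 + 24 + 16 + 32 − 10 = 78, so its missing entry is 103 − 78 = 25.
Column 2: 29 + 20 + 29 + 17 + 4 − 20 = 79, so its missing entry is 103 − 79 = 24.
Row 5: 24 + 16 + 13 + 18 + 6 − 8 = 69, so its missing entry is 103 − 69 = 34.
Column 1: 6 − 4 + 28 + 34 + 19 + 12 = 95, so its missing entry is 103 − 95 = 8.
Row 4: 8 + 17 + 8 − 1 + 16 + 60 = 108, so its missing entry is 103 − 108 = -5.

d = 29, b = 24, c = 34, a = 8, m = -5, k = 25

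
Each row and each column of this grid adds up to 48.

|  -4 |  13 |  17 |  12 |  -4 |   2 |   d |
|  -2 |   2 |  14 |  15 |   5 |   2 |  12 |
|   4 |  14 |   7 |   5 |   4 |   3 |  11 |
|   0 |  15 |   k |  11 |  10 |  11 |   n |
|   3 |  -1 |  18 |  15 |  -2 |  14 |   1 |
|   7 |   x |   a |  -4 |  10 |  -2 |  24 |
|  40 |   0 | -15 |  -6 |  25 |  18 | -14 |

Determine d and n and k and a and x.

d = 12, n = 2, k = -1, a = 8, x = 5

The known cells in column 2 total 43, leaving 48 − 43 = 5 for the blank.
The known cells in row 1 total 36, leaving 48 − 36 = 12 for the blank.
The known cells in column 7 total 46, leaving 48 − 46 = 2 for the blank.
The known cells in row 4 total 49, leaving 48 − 49 = -1 for the blank.
The known cells in row 6 total 40, leaving 48 − 40 = 8 for the blank.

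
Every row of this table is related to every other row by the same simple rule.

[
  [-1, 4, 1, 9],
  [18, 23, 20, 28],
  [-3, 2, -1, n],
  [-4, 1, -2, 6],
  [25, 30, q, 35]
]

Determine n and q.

The difference between any two rows is the same in every column — this is an addition table with the headers hidden.
Row 3 minus row 1 is -3 − (-1) = -2, so its entry in column 4 is 9 + (-2) = 7.
Row 5 minus row 1 is 25 − (-1) = 26, so its entry in column 3 is 1 + 26 = 27.

n = 7, q = 27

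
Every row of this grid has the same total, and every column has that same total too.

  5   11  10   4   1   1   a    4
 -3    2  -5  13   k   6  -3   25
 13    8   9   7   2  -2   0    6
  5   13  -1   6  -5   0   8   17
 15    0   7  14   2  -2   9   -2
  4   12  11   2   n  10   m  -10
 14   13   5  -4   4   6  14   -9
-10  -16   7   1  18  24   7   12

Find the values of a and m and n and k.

a = 7, m = 1, n = 13, k = 8

Rows 3 and 4 both sum to 43, so that's the common total.
The known cells in row 2 total 35, leaving 43 − 35 = 8 for the blank.
The known cells in column 5 total 30, leaving 43 − 30 = 13 for the blank.
The known cells in row 6 total 42, leaving 43 − 42 = 1 for the blank.
The known cells in row 1 total 36, leaving 43 − 36 = 7 for the blank.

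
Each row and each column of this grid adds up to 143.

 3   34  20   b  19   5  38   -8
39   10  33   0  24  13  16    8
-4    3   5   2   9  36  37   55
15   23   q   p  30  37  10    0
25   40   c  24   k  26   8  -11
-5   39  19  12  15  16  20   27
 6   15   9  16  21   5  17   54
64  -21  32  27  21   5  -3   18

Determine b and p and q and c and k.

b = 32, p = 30, q = -2, c = 27, k = 4

Column 5: 19 + 24 + 9 + 30 + 15 + 21 + 21 = 139, so its missing entry is 143 − 139 = 4.
Row 1: 3 + 34 + 20 + 19 + 5 + 38 − 8 = 111, so its missing entry is 143 − 111 = 32.
Row 5: 25 + 40 + 24 + 4 + 26 + 8 − 11 = 116, so its missing entry is 143 − 116 = 27.
Column 4: 32 + 0 + 2 + 24 + 12 + 16 + 27 = 113, so its missing entry is 143 − 113 = 30.
Row 4: 15 + 23 + 30 + 30 + 37 + 10 + 0 = 145, so its missing entry is 143 − 145 = -2.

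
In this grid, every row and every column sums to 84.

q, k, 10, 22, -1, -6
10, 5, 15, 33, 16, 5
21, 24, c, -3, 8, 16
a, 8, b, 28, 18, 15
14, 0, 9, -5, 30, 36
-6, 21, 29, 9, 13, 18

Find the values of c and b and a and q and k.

Column 2: 5 + 24 + 8 + 0 + 21 = 58, so its missing entry is 84 − 58 = 26.
Row 1: 26 + 10 + 22 − 1 − 6 = 51, so its missing entry is 84 − 51 = 33.
Column 1: 33 + 10 + 21 + 14 − 6 = 72, so its missing entry is 84 − 72 = 12.
Row 3: 21 + 24 − 3 + 8 + 16 = 66, so its missing entry is 84 − 66 = 18.
Row 4: 12 + 8 + 28 + 18 + 15 = 81, so its missing entry is 84 − 81 = 3.

c = 18, b = 3, a = 12, q = 33, k = 26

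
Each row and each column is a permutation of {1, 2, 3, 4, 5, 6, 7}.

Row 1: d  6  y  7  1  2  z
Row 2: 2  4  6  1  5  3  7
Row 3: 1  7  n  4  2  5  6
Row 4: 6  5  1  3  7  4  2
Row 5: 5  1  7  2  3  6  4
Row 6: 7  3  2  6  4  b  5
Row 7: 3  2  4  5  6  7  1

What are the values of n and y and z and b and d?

n = 3, y = 5, z = 3, b = 1, d = 4

Cell (6,6): row 6 already has {2, 3, 4, 5, 6, 7} → 1.
At (row 1, col 1): column 1 already has {1, 2, 3, 5, 6, 7}, so the value is 4.
Cell (1,7): column 7 already has {1, 2, 4, 5, 6, 7} → 3.
At (row 1, col 3): row 1 already has {1, 2, 3, 4, 6, 7}, so the value is 5.
For row 3, column 3: row 3 already has {1, 2, 4, 5, 6, 7}; that leaves 3.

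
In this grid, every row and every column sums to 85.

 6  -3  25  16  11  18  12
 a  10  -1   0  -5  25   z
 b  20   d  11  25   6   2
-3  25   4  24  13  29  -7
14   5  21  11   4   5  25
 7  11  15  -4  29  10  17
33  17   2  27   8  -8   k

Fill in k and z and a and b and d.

Column 3: 25 − 1 + 4 + 21 + 15 + 2 = 66, so its missing entry is 85 − 66 = 19.
Row 3: 20 + 19 + 11 + 25 + 6 + 2 = 83, so its missing entry is 85 − 83 = 2.
Column 1: 6 + 2 − 3 + 14 + 7 + 33 = 59, so its missing entry is 85 − 59 = 26.
Row 7: 33 + 17 + 2 + 27 + 8 − 8 = 79, so its missing entry is 85 − 79 = 6.
Row 2: 26 + 10 − 1 + 0 − 5 + 25 = 55, so its missing entry is 85 − 55 = 30.

k = 6, z = 30, a = 26, b = 2, d = 19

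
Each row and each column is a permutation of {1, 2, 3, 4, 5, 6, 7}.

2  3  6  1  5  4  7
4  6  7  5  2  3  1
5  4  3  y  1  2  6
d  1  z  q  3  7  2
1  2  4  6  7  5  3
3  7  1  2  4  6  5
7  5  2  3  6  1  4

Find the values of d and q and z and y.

d = 6, q = 4, z = 5, y = 7

For row 3, column 4: row 3 already has {1, 2, 3, 4, 5, 6}; that leaves 7.
For row 4, column 3: column 3 already has {1, 2, 3, 4, 6, 7}; that leaves 5.
At (row 4, col 4): column 4 already has {1, 2, 3, 5, 6, 7}, so the value is 4.
For row 4, column 1: row 4 already has {1, 2, 3, 4, 5, 7}; that leaves 6.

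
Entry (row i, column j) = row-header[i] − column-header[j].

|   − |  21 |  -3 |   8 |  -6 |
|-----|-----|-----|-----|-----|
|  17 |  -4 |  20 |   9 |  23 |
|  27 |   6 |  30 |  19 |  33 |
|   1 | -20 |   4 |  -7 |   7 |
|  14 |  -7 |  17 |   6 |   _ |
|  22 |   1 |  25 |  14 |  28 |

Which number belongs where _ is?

20

14 − (-6) = 20.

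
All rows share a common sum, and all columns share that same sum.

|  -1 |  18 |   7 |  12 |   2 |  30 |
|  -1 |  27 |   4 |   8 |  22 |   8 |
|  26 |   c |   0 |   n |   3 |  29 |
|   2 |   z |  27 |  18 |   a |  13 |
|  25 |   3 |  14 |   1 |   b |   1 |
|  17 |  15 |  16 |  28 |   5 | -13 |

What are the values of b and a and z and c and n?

Rows 1 and 2 both sum to 68, so that's the common total.
Row 5 has 25 + 3 + 14 + 1 + 1 = 44; the blank must be 68 − 44 = 24.
Column 5 has 2 + 22 + 3 + 24 + 5 = 56; the blank must be 68 − 56 = 12.
Row 4 has 2 + 27 + 18 + 12 + 13 = 72; the blank must be 68 − 72 = -4.
Column 2 has 18 + 27 − 4 + 3 + 15 = 59; the blank must be 68 − 59 = 9.
Row 3 has 26 + 9 + 0 + 3 + 29 = 67; the blank must be 68 − 67 = 1.

b = 24, a = 12, z = -4, c = 9, n = 1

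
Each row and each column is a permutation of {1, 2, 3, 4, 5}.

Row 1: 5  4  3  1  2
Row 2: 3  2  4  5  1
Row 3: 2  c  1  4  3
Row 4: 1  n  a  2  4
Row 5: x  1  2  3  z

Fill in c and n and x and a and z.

At (row 5, col 5): column 5 already has {1, 2, 3, 4}, so the value is 5.
At (row 5, col 1): row 5 already has {1, 2, 3, 5}, so the value is 4.
Cell (3,2): row 3 already has {1, 2, 3, 4} → 5.
For row 4, column 2: column 2 already has {1, 2, 4, 5}; that leaves 3.
Cell (4,3): row 4 already has {1, 2, 3, 4} → 5.

c = 5, n = 3, x = 4, a = 5, z = 5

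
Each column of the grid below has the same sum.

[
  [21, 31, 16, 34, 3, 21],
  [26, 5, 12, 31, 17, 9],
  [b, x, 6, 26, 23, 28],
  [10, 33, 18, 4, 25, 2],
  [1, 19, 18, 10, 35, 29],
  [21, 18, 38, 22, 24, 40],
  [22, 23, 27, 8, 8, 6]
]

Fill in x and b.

The complete columns each total 135.
Column 2 is missing 135 − 129 = 6 (since 31 + 5 + 33 + 19 + 18 + 23 = 129).
Column 1 is missing 135 − 101 = 34 (since 21 + 26 + 10 + 1 + 21 + 22 = 101).

x = 6, b = 34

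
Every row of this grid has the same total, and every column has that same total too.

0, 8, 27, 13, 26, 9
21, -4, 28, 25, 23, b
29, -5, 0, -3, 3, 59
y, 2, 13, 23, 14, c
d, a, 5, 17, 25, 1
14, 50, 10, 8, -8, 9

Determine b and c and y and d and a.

b = -10, c = 15, y = 16, d = 3, a = 32

Rows 1 and 3 both sum to 83, so that's the common total.
Row 2: 21 − 4 + 28 + 25 + 23 = 93, so its missing entry is 83 − 93 = -10.
Column 2: 8 − 4 − 5 + 2 + 50 = 51, so its missing entry is 83 − 51 = 32.
Row 5: 32 + 5 + 17 + 25 + 1 = 80, so its missing entry is 83 − 80 = 3.
Column 1: 0 + 21 + 29 + 3 + 14 = 67, so its missing entry is 83 − 67 = 16.
Row 4: 16 + 2 + 13 + 23 + 14 = 68, so its missing entry is 83 − 68 = 15.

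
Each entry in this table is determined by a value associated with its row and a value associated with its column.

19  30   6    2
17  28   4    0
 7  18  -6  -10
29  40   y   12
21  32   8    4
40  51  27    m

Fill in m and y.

The difference between any two rows is the same in every column — this is an addition table with the headers hidden.
Row 6 minus row 1 is 51 − 30 = 21, so its entry in column 4 is 2 + 21 = 23.
Row 4 minus row 1 is 40 − 30 = 10, so its entry in column 3 is 6 + 10 = 16.

m = 23, y = 16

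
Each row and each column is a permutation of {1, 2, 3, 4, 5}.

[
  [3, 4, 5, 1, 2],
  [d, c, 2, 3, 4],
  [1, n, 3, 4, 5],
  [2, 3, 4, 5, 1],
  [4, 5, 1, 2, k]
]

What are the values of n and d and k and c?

n = 2, d = 5, k = 3, c = 1

For row 5, column 5: row 5 already has {1, 2, 4, 5}; that leaves 3.
For row 2, column 1: column 1 already has {1, 2, 3, 4}; that leaves 5.
Cell (2,2): row 2 already has {2, 3, 4, 5} → 1.
For row 3, column 2: row 3 already has {1, 3, 4, 5}; that leaves 2.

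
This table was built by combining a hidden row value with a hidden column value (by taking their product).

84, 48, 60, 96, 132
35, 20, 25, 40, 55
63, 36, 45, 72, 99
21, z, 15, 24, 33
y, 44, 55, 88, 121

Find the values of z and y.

z = 12, y = 77

Each row is a constant multiple of every other row — this is a multiplication table with the headers hidden.
Row 4 is 33/132 = 1/4 times row 1, so its entry in column 2 is 48 × 1/4 = 12.
Row 5 is 121/132 = 11/12 times row 1, so its entry in column 1 is 84 × 11/12 = 77.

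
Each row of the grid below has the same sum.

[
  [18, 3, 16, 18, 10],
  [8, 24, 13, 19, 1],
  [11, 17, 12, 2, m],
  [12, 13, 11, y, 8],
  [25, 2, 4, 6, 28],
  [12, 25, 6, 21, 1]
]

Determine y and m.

y = 21, m = 23

Row 1 sums to 65 and so does row 5; that's the common total.
In row 4 the known cells total 44, leaving 65 − 44 = 21.
In row 3 the known cells total 42, leaving 65 − 42 = 23.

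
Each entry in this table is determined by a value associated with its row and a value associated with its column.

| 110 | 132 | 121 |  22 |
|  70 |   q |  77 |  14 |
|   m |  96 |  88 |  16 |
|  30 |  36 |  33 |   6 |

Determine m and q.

Each row is a constant multiple of every other row — this is a multiplication table with the headers hidden.
Row 3 is 16/22 = 8/11 times row 1, so its entry in column 1 is 110 × 8/11 = 80.
Row 2 is 14/22 = 7/11 times row 1, so its entry in column 2 is 132 × 7/11 = 84.

m = 80, q = 84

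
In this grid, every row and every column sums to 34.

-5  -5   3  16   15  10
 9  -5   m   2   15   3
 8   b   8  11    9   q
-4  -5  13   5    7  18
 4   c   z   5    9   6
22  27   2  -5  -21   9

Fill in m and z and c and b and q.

The known cells in row 2 total 24, leaving 34 − 24 = 10 for the blank.
The known cells in column 3 total 36, leaving 34 − 36 = -2 for the blank.
The known cells in column 6 total 46, leaving 34 − 46 = -12 for the blank.
The known cells in row 3 total 24, leaving 34 − 24 = 10 for the blank.
The known cells in row 5 total 22, leaving 34 − 22 = 12 for the blank.

m = 10, z = -2, c = 12, b = 10, q = -12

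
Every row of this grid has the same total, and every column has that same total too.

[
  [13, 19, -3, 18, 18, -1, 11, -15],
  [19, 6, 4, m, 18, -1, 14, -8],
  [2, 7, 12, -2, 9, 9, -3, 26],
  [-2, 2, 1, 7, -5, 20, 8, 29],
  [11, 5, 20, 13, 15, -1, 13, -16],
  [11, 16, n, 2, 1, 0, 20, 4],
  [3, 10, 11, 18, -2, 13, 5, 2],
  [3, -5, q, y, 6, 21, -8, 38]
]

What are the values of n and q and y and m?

Rows 1 and 3 both sum to 60, so that's the common total.
Row 2 has 19 + 6 + 4 + 18 − 1 + 14 − 8 = 52; the blank must be 60 − 52 = 8.
Column 4 has 18 + 8 − 2 + 7 + 13 + 2 + 18 = 64; the blank must be 60 − 64 = -4.
Row 8 has 3 − 5 − 4 + 6 + 21 − 8 + 38 = 51; the blank must be 60 − 51 = 9.
Row 6 has 11 + 16 + 2 + 1 + 0 + 20 + 4 = 54; the blank must be 60 − 54 = 6.

n = 6, q = 9, y = -4, m = 8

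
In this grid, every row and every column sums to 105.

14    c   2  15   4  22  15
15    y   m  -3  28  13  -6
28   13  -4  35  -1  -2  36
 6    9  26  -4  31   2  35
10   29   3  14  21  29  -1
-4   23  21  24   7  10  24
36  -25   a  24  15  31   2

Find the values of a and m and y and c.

The known cells in row 7 total 83, leaving 105 − 83 = 22 for the blank.
The known cells in column 3 total 70, leaving 105 − 70 = 35 for the blank.
The known cells in row 2 total 82, leaving 105 − 82 = 23 for the blank.
The known cells in row 1 total 72, leaving 105 − 72 = 33 for the blank.

a = 22, m = 35, y = 23, c = 33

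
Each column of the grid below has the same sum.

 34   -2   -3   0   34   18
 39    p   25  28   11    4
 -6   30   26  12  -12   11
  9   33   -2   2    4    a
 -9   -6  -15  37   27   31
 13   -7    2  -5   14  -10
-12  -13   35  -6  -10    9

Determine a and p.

a = 5, p = 33

The complete columns each total 68.
Column 6 is missing 68 − 63 = 5 (since 18 + 4 + 11 + 31 − 10 + 9 = 63).
Column 2 is missing 68 − 35 = 33 (since -2 + 30 + 33 − 6 − 7 − 13 = 35).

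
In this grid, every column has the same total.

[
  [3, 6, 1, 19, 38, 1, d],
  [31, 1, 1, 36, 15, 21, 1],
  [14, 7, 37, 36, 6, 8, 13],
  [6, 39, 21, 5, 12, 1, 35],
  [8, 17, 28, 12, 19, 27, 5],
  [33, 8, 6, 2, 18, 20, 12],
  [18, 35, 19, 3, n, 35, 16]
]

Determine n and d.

The complete columns each total 113.
Column 5 is missing 113 − 108 = 5 (since 38 + 15 + 6 + 12 + 19 + 18 = 108).
Column 7 is missing 113 − 82 = 31 (since 1 + 13 + 35 + 5 + 12 + 16 = 82).

n = 5, d = 31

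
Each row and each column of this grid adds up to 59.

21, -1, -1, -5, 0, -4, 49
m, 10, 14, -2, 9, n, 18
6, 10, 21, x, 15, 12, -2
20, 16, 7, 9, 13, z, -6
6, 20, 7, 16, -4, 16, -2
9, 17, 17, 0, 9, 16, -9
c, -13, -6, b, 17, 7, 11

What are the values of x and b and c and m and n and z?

x = -3, b = 44, c = -1, m = -2, n = 12, z = 0

The known cells in row 3 total 62, leaving 59 − 62 = -3 for the blank.
The known cells in column 4 total 15, leaving 59 − 15 = 44 for the blank.
The known cells in row 7 total 60, leaving 59 − 60 = -1 for the blank.
The known cells in column 1 total 61, leaving 59 − 61 = -2 for the blank.
The known cells in row 2 total 47, leaving 59 − 47 = 12 for the blank.
The known cells in row 4 total 59, leaving 59 − 59 = 0 for the blank.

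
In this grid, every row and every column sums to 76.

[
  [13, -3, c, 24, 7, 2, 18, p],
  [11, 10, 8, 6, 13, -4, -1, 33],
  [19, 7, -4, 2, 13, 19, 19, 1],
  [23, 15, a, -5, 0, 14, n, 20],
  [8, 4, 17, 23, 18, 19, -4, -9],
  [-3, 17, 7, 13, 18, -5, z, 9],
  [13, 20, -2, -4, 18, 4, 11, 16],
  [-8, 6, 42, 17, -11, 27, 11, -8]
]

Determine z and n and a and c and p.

Column 8: 33 + 1 + 20 − 9 + 9 + 16 − 8 = 62, so its missing entry is 76 − 62 = 14.
Row 1: 13 − 3 + 24 + 7 + 2 + 18 + 14 = 75, so its missing entry is 76 − 75 = 1.
Row 6: -3 + 17 + 7 + 13 + 18 − 5 + 9 = 56, so its missing entry is 76 − 56 = 20.
Column 7: 18 − 1 + 19 − 4 + 20 + 11 + 11 = 74, so its missing entry is 76 − 74 = 2.
Row 4: 23 + 15 − 5 + 0 + 14 + 2 + 20 = 69, so its missing entry is 76 − 69 = 7.

z = 20, n = 2, a = 7, c = 1, p = 14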